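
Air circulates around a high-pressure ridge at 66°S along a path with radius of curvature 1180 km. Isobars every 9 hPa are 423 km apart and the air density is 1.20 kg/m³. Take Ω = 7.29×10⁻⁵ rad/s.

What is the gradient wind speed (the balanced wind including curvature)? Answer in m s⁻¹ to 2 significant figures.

Coriolis parameter at 66°S:
f = 2Ω sin φ = 2 × 7.29×10⁻⁵ × sin 66° = 1.33×10⁻⁴ s⁻¹
Pressure gradient: |∂P/∂n| = 900 Pa / 423000 m = 2.13×10⁻³ Pa/m
Geostrophic speed: V_g = |∂P/∂n|/(fρ) = 2.13×10⁻³/(1.33×10⁻⁴ × 1.20) = 13.3 m/s
Around a high, pressure-gradient force acts outward with centrifugal, so Coriolis balances both:
fV = (1/ρ)|∂P/∂n| + V²/R  →  V² − fR·V + fR·V_g = 0
With fR = 1.33×10⁻⁴ × 1180×10³ m = 157 m/s:
V = [fR − √((fR)² − 4 fR V_g)]/2 = [157 − √(157² − 4×157×13.3)]/2 = 14.7 m/s
Supergeostrophic (V > V_g = 13.3 m/s), as expected around a high.

15 m s⁻¹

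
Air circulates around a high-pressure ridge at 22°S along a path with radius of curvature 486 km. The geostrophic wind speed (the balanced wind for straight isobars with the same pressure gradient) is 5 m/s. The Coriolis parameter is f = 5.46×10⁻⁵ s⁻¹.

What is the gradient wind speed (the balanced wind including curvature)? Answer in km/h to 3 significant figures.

Around a high, pressure-gradient force acts outward with centrifugal, so Coriolis balances both:
fV = (1/ρ)|∂P/∂n| + V²/R  →  V² − fR·V + fR·V_g = 0
With fR = 5.46×10⁻⁵ × 486×10³ m = 26.5 m/s:
V = [fR − √((fR)² − 4 fR V_g)]/2 = [26.5 − √(26.5² − 4×26.5×5)]/2 = 6.68 m/s
Supergeostrophic (V > V_g = 5 m/s), as expected around a high.
Converting: 6.68 m/s × 3.6 = 24.1 km/h

24.1 km/h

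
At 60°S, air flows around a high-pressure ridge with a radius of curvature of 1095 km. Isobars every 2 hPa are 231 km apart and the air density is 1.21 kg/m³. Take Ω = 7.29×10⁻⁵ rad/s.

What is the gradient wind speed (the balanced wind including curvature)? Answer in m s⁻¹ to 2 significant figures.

5.9 m s⁻¹

Coriolis parameter at 60°S:
f = 2Ω sin φ = 2 × 7.29×10⁻⁵ × sin 60° = 1.26×10⁻⁴ s⁻¹
Pressure gradient: |∂P/∂n| = 200 Pa / 231000 m = 8.66×10⁻⁴ Pa/m
Geostrophic speed: V_g = |∂P/∂n|/(fρ) = 8.66×10⁻⁴/(1.26×10⁻⁴ × 1.21) = 5.67 m/s
Around a high, pressure-gradient force acts outward with centrifugal, so Coriolis balances both:
fV = (1/ρ)|∂P/∂n| + V²/R  →  V² − fR·V + fR·V_g = 0
With fR = 1.26×10⁻⁴ × 1095×10³ m = 138 m/s:
V = [fR − √((fR)² − 4 fR V_g)]/2 = [138 − √(138² − 4×138×5.67)]/2 = 5.92 m/s
Supergeostrophic (V > V_g = 5.67 m/s), as expected around a high.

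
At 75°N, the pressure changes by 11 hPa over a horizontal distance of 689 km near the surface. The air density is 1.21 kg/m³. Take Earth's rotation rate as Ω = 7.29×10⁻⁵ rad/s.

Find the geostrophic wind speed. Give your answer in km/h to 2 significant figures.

34 km/h

Coriolis parameter at 75°N:
f = 2Ω sin φ = 2 × 7.29×10⁻⁵ × sin 75° = 1.41×10⁻⁴ s⁻¹
Pressure gradient: |∂P/∂n| = 1100 Pa / 689000 m = 1.60×10⁻³ Pa/m
Geostrophic balance (pressure-gradient force = Coriolis force):
V_g = (1/(fρ)) |∂P/∂n| = 1.60×10⁻³ / (1.41×10⁻⁴ × 1.21) = 9.37 m/s
Converting: 9.37 m/s × 3.6 = 34 km/h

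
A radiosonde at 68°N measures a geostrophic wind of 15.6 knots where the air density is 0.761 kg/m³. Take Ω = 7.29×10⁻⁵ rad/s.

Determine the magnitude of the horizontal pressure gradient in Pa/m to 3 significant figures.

8.26×10⁻⁴ Pa/m

Coriolis parameter at 68°N:
f = 2Ω sin φ = 2 × 7.29×10⁻⁵ × sin 68° = 1.35×10⁻⁴ s⁻¹
Wind speed in SI: 15.6 knots = 8.03 m/s
Geostrophic balance rearranged: |∂P/∂n| = f ρ V_g
|∂P/∂n| = 1.35×10⁻⁴ × 0.761 × 8.03 = 8.26×10⁻⁴ Pa/m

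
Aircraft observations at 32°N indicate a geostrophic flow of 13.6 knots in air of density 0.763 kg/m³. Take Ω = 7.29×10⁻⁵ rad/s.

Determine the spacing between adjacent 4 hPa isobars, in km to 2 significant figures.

970 km

Coriolis parameter at 32°N:
f = 2Ω sin φ = 2 × 7.29×10⁻⁵ × sin 32° = 7.73×10⁻⁵ s⁻¹
Wind speed in SI: 13.6 knots = 7.00 m/s
Geostrophic balance rearranged: |∂P/∂n| = f ρ V_g
|∂P/∂n| = 7.73×10⁻⁵ × 0.763 × 7.00 = 4.12×10⁻⁴ Pa/m
Isobar spacing: Δn = ΔP/|∂P/∂n| = 400 Pa / 4.12×10⁻⁴ Pa/m = 969820 m ≈ 970 km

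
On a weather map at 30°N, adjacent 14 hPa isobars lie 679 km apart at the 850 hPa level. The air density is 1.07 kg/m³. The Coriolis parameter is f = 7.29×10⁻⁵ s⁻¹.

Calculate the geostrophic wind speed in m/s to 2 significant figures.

Pressure gradient: |∂P/∂n| = 1400 Pa / 679000 m = 2.06×10⁻³ Pa/m
Geostrophic balance (pressure-gradient force = Coriolis force):
V_g = (1/(fρ)) |∂P/∂n| = 2.06×10⁻³ / (7.29×10⁻⁵ × 1.07) = 26.4 m/s

26 m/s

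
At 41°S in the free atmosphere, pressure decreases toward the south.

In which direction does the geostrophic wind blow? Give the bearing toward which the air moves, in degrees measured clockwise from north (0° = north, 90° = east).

090°

The pressure-gradient force points toward the south (bearing 180°).
Geostrophic balance: in the Southern Hemisphere the Coriolis force deflects motion to the left, so the geostrophic wind blows 90° to the left of the pressure-gradient force (low pressure on the right).
Rotating 180° by 90° counterclockwise gives 090° — the wind blows toward the east.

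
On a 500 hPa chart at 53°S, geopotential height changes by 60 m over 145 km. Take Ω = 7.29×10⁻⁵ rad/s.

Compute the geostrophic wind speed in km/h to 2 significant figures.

130 km/h

Coriolis parameter at 53°S:
f = 2Ω sin φ = 2 × 7.29×10⁻⁵ × sin 53° = 1.16×10⁻⁴ s⁻¹
Height gradient: |∂Z/∂n| = 60 m / 145000 m = 4.14×10⁻⁴
On a pressure surface, geostrophic balance gives V_g = (g/f)|∂Z/∂n|:
V_g = 9.81 × 4.14×10⁻⁴ / 1.16×10⁻⁴ = 34.9 m/s
Converting: 34.9 m/s × 3.6 = 130 km/h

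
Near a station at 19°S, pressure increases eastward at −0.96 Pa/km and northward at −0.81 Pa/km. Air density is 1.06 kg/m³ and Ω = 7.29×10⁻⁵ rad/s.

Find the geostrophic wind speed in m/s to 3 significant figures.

25.0 m/s

Coriolis parameter at 19°S:
f = 2Ω sin φ = 2 × 7.29×10⁻⁵ × sin 19° = 4.75×10⁻⁵ s⁻¹
In the Southern Hemisphere f is negative: f = −4.75×10⁻⁵ s⁻¹.
Component geostrophic relations (x east, y north):
u_g = −(1/(fρ)) ∂P/∂y,  v_g = (1/(fρ)) ∂P/∂x
u_g = −(−0.81×10⁻³)/(−4.75×10⁻⁵ × 1.06) = −16.1 m/s;  v_g = (−0.96×10⁻³)/(−4.75×10⁻⁵ × 1.06) = 19.1 m/s
|V_g| = √(u_g² + v_g²) = 25.0 m/s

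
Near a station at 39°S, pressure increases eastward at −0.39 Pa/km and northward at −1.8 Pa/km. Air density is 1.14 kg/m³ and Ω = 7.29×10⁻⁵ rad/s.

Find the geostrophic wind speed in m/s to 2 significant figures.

18 m/s

Coriolis parameter at 39°S:
f = 2Ω sin φ = 2 × 7.29×10⁻⁵ × sin 39° = 9.18×10⁻⁵ s⁻¹
In the Southern Hemisphere f is negative: f = −9.18×10⁻⁵ s⁻¹.
Component geostrophic relations (x east, y north):
u_g = −(1/(fρ)) ∂P/∂y,  v_g = (1/(fρ)) ∂P/∂x
u_g = −(−1.8×10⁻³)/(−9.18×10⁻⁵ × 1.14) = −17.2 m/s;  v_g = (−0.39×10⁻³)/(−9.18×10⁻⁵ × 1.14) = 3.73 m/s
|V_g| = √(u_g² + v_g²) = 17.6 m/s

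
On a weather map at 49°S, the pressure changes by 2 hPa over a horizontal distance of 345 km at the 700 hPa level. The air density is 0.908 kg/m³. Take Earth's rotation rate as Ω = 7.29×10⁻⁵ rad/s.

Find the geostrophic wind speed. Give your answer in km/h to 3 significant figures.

20.9 km/h

Coriolis parameter at 49°S:
f = 2Ω sin φ = 2 × 7.29×10⁻⁵ × sin 49° = 1.10×10⁻⁴ s⁻¹
Pressure gradient: |∂P/∂n| = 200 Pa / 345000 m = 5.80×10⁻⁴ Pa/m
Geostrophic balance (pressure-gradient force = Coriolis force):
V_g = (1/(fρ)) |∂P/∂n| = 5.80×10⁻⁴ / (1.10×10⁻⁴ × 0.908) = 5.80 m/s
Converting: 5.80 m/s × 3.6 = 20.9 km/h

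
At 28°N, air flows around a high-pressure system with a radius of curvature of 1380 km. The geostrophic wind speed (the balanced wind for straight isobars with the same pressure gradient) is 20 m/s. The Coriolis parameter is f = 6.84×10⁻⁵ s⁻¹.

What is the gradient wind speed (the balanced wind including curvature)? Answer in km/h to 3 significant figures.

104 km/h

Around a high, pressure-gradient force acts outward with centrifugal, so Coriolis balances both:
fV = (1/ρ)|∂P/∂n| + V²/R  →  V² − fR·V + fR·V_g = 0
With fR = 6.84×10⁻⁵ × 1380×10³ m = 94.4 m/s:
V = [fR − √((fR)² − 4 fR V_g)]/2 = [94.4 − √(94.4² − 4×94.4×20)]/2 = 28.8 m/s
Supergeostrophic (V > V_g = 20 m/s), as expected around a high.
Converting: 28.8 m/s × 3.6 = 104 km/h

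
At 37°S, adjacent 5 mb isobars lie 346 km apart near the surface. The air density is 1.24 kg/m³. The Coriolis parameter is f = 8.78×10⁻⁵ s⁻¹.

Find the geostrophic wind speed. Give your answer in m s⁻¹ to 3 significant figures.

Pressure gradient: |∂P/∂n| = 500 Pa / 346000 m = 1.45×10⁻³ Pa/m
Geostrophic balance (pressure-gradient force = Coriolis force):
V_g = (1/(fρ)) |∂P/∂n| = 1.45×10⁻³ / (8.78×10⁻⁵ × 1.24) = 13.3 m/s

13.3 m s⁻¹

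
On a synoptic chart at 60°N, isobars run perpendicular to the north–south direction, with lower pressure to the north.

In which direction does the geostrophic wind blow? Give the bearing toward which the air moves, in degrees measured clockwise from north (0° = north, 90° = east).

The pressure-gradient force points toward the north (bearing 000°).
Geostrophic balance: in the Northern Hemisphere the Coriolis force deflects motion to the right, so the geostrophic wind blows 90° to the right of the pressure-gradient force (low pressure on the left).
Rotating 000° by 90° clockwise gives 090° — the wind blows toward the east.

090°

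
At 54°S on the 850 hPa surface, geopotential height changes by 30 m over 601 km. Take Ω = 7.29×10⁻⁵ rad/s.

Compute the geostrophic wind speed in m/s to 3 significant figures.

4.15 m/s

Coriolis parameter at 54°S:
f = 2Ω sin φ = 2 × 7.29×10⁻⁵ × sin 54° = 1.18×10⁻⁴ s⁻¹
Height gradient: |∂Z/∂n| = 30 m / 601000 m = 4.99×10⁻⁵
On a pressure surface, geostrophic balance gives V_g = (g/f)|∂Z/∂n|:
V_g = 9.81 × 4.99×10⁻⁵ / 1.18×10⁻⁴ = 4.15 m/s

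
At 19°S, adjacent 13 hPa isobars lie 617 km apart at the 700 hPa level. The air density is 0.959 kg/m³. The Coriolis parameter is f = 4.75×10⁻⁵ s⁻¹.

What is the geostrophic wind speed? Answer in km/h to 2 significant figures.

Pressure gradient: |∂P/∂n| = 1300 Pa / 617000 m = 2.11×10⁻³ Pa/m
Geostrophic balance (pressure-gradient force = Coriolis force):
V_g = (1/(fρ)) |∂P/∂n| = 2.11×10⁻³ / (4.75×10⁻⁵ × 0.959) = 46.3 m/s
Converting: 46.3 m/s × 3.6 = 170 km/h

170 km/h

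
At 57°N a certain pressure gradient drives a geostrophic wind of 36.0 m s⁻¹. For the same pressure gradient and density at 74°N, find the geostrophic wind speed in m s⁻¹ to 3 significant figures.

31.4 m s⁻¹

With the same pressure gradient and density, V_g ∝ 1/f ∝ 1/sin φ.
V₂ = V₁ · sin φ₁ / sin φ₂ = 36.0 × sin 57° / sin 74°
V₂ = 36.0 × 0.8387/0.9613 = 31.4 m s⁻¹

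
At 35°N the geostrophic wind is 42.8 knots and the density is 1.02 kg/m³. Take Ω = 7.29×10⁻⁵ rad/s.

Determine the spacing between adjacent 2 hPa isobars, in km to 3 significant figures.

Coriolis parameter at 35°N:
f = 2Ω sin φ = 2 × 7.29×10⁻⁵ × sin 35° = 8.36×10⁻⁵ s⁻¹
Wind speed in SI: 42.8 knots = 22.0 m/s
Geostrophic balance rearranged: |∂P/∂n| = f ρ V_g
|∂P/∂n| = 8.36×10⁻⁵ × 1.02 × 22.0 = 1.88×10⁻³ Pa/m
Isobar spacing: Δn = ΔP/|∂P/∂n| = 200 Pa / 1.88×10⁻³ Pa/m = 106488 m ≈ 106 km

106 km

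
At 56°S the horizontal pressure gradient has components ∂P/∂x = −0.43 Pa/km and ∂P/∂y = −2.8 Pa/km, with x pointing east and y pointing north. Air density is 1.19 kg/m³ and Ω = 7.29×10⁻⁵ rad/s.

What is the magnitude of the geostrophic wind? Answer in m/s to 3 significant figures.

Coriolis parameter at 56°S:
f = 2Ω sin φ = 2 × 7.29×10⁻⁵ × sin 56° = 1.21×10⁻⁴ s⁻¹
In the Southern Hemisphere f is negative: f = −1.21×10⁻⁴ s⁻¹.
Component geostrophic relations (x east, y north):
u_g = −(1/(fρ)) ∂P/∂y,  v_g = (1/(fρ)) ∂P/∂x
u_g = −(−2.8×10⁻³)/(−1.21×10⁻⁴ × 1.19) = −19.5 m/s;  v_g = (−0.43×10⁻³)/(−1.21×10⁻⁴ × 1.19) = 2.99 m/s
|V_g| = √(u_g² + v_g²) = 19.7 m/s

19.7 m/s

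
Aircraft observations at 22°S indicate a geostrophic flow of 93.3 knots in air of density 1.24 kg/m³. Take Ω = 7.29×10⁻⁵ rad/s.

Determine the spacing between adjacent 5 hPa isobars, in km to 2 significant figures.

150 km

Coriolis parameter at 22°S:
f = 2Ω sin φ = 2 × 7.29×10⁻⁵ × sin 22° = 5.46×10⁻⁵ s⁻¹
Wind speed in SI: 93.3 knots = 48.0 m/s
Geostrophic balance rearranged: |∂P/∂n| = f ρ V_g
|∂P/∂n| = 5.46×10⁻⁵ × 1.24 × 48.0 = 3.25×10⁻³ Pa/m
Isobar spacing: Δn = ΔP/|∂P/∂n| = 500 Pa / 3.25×10⁻³ Pa/m = 153814 m ≈ 150 km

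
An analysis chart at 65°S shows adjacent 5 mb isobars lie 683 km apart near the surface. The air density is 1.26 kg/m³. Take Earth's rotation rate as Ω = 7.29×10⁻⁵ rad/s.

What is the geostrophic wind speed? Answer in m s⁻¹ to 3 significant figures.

Coriolis parameter at 65°S:
f = 2Ω sin φ = 2 × 7.29×10⁻⁵ × sin 65° = 1.32×10⁻⁴ s⁻¹
Pressure gradient: |∂P/∂n| = 500 Pa / 683000 m = 7.32×10⁻⁴ Pa/m
Geostrophic balance (pressure-gradient force = Coriolis force):
V_g = (1/(fρ)) |∂P/∂n| = 7.32×10⁻⁴ / (1.32×10⁻⁴ × 1.26) = 4.40 m/s

4.40 m s⁻¹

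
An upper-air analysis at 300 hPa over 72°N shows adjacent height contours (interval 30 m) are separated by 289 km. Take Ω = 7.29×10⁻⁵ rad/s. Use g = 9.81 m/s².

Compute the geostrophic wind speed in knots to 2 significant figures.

Coriolis parameter at 72°N:
f = 2Ω sin φ = 2 × 7.29×10⁻⁵ × sin 72° = 1.39×10⁻⁴ s⁻¹
Height gradient: |∂Z/∂n| = 30 m / 289000 m = 1.04×10⁻⁴
On a pressure surface, geostrophic balance gives V_g = (g/f)|∂Z/∂n|:
V_g = 9.81 × 1.04×10⁻⁴ / 1.39×10⁻⁴ = 7.34 m/s
Converting: 7.34 m/s × 1.944 = 14 knots

14 knots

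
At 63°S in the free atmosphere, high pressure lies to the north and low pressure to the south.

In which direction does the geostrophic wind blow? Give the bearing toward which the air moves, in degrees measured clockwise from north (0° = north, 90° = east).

090°

The pressure-gradient force points toward the south (bearing 180°).
Geostrophic balance: in the Southern Hemisphere the Coriolis force deflects motion to the left, so the geostrophic wind blows 90° to the left of the pressure-gradient force (low pressure on the right).
Rotating 180° by 90° counterclockwise gives 090° — the wind blows toward the east.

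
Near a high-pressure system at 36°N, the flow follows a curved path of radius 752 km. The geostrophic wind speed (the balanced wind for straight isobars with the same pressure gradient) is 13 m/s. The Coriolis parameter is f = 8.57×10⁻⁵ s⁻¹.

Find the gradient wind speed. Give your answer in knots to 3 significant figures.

35.1 knots

Around a high, pressure-gradient force acts outward with centrifugal, so Coriolis balances both:
fV = (1/ρ)|∂P/∂n| + V²/R  →  V² − fR·V + fR·V_g = 0
With fR = 8.57×10⁻⁵ × 752×10³ m = 64.4 m/s:
V = [fR − √((fR)² − 4 fR V_g)]/2 = [64.4 − √(64.4² − 4×64.4×13)]/2 = 18.1 m/s
Supergeostrophic (V > V_g = 13 m/s), as expected around a high.
Converting: 18.1 m/s × 1.944 = 35.1 knots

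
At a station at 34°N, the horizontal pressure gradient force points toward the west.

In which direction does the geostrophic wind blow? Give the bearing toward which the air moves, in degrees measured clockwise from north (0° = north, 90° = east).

000°

The pressure-gradient force points toward the west (bearing 270°).
Geostrophic balance: in the Northern Hemisphere the Coriolis force deflects motion to the right, so the geostrophic wind blows 90° to the right of the pressure-gradient force (low pressure on the left).
Rotating 270° by 90° clockwise gives 000° — the wind blows toward the north.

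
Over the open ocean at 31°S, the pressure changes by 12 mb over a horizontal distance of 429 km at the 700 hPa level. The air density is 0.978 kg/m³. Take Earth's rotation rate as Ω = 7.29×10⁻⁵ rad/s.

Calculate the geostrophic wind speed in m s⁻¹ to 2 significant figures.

38 m s⁻¹

Coriolis parameter at 31°S:
f = 2Ω sin φ = 2 × 7.29×10⁻⁵ × sin 31° = 7.51×10⁻⁵ s⁻¹
Pressure gradient: |∂P/∂n| = 1200 Pa / 429000 m = 2.80×10⁻³ Pa/m
Geostrophic balance (pressure-gradient force = Coriolis force):
V_g = (1/(fρ)) |∂P/∂n| = 2.80×10⁻³ / (7.51×10⁻⁵ × 0.978) = 38.1 m/s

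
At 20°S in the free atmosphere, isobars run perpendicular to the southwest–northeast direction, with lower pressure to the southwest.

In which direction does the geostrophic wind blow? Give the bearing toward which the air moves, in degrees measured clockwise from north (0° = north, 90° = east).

The pressure-gradient force points toward the southwest (bearing 225°).
Geostrophic balance: in the Southern Hemisphere the Coriolis force deflects motion to the left, so the geostrophic wind blows 90° to the left of the pressure-gradient force (low pressure on the right).
Rotating 225° by 90° counterclockwise gives 135° — the wind blows toward the southeast.

135°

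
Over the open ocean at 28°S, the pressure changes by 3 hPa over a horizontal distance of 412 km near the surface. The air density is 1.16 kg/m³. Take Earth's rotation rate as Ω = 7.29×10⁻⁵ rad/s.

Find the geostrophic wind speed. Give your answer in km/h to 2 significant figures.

Coriolis parameter at 28°S:
f = 2Ω sin φ = 2 × 7.29×10⁻⁵ × sin 28° = 6.84×10⁻⁵ s⁻¹
Pressure gradient: |∂P/∂n| = 300 Pa / 412000 m = 7.28×10⁻⁴ Pa/m
Geostrophic balance (pressure-gradient force = Coriolis force):
V_g = (1/(fρ)) |∂P/∂n| = 7.28×10⁻⁴ / (6.84×10⁻⁵ × 1.16) = 9.17 m/s
Converting: 9.17 m/s × 3.6 = 33 km/h

33 km/h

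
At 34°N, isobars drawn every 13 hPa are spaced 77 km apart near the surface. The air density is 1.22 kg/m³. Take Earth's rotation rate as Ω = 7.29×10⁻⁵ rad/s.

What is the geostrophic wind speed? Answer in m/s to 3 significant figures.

170 m/s

Coriolis parameter at 34°N:
f = 2Ω sin φ = 2 × 7.29×10⁻⁵ × sin 34° = 8.15×10⁻⁵ s⁻¹
Pressure gradient: |∂P/∂n| = 1300 Pa / 77000 m = 1.69×10⁻² Pa/m
Geostrophic balance (pressure-gradient force = Coriolis force):
V_g = (1/(fρ)) |∂P/∂n| = 1.69×10⁻² / (8.15×10⁻⁵ × 1.22) = 170 m/s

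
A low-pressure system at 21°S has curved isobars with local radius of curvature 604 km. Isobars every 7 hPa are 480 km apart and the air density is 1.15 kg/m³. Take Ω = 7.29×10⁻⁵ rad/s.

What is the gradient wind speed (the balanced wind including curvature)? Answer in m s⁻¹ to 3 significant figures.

Coriolis parameter at 21°S:
f = 2Ω sin φ = 2 × 7.29×10⁻⁵ × sin 21° = 5.23×10⁻⁵ s⁻¹
Pressure gradient: |∂P/∂n| = 700 Pa / 480000 m = 1.46×10⁻³ Pa/m
Geostrophic speed: V_g = |∂P/∂n|/(fρ) = 1.46×10⁻³/(5.23×10⁻⁵ × 1.15) = 24.3 m/s
Around a low, centrifugal force acts outward with Coriolis, so pressure-gradient force balances both:
(1/ρ)|∂P/∂n| = fV + V²/R  →  V² + fR·V − fR·V_g = 0
With fR = 5.23×10⁻⁵ × 604×10³ m = 31.6 m/s:
V = [−fR + √((fR)² + 4 fR V_g)]/2 = [−31.6 + √(31.6² + 4×31.6×24.3)]/2 = 16.1 m/s
Subgeostrophic (V < V_g = 24.3 m/s), as expected around a low.

16.1 m s⁻¹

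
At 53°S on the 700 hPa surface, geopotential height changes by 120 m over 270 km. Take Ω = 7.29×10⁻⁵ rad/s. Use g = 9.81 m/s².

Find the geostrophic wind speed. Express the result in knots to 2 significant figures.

73 knots

Coriolis parameter at 53°S:
f = 2Ω sin φ = 2 × 7.29×10⁻⁵ × sin 53° = 1.16×10⁻⁴ s⁻¹
Height gradient: |∂Z/∂n| = 120 m / 270000 m = 4.44×10⁻⁴
On a pressure surface, geostrophic balance gives V_g = (g/f)|∂Z/∂n|:
V_g = 9.81 × 4.44×10⁻⁴ / 1.16×10⁻⁴ = 37.4 m/s
Converting: 37.4 m/s × 1.944 = 73 knots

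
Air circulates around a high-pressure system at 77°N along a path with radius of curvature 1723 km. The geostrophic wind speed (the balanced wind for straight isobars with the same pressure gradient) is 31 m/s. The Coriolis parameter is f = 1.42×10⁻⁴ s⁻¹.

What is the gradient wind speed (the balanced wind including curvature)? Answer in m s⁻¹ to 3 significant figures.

Around a high, pressure-gradient force acts outward with centrifugal, so Coriolis balances both:
fV = (1/ρ)|∂P/∂n| + V²/R  →  V² − fR·V + fR·V_g = 0
With fR = 1.42×10⁻⁴ × 1723×10³ m = 245 m/s:
V = [fR − √((fR)² − 4 fR V_g)]/2 = [245 − √(245² − 4×245×31)]/2 = 36.4 m/s
Supergeostrophic (V > V_g = 31 m/s), as expected around a high.

36.4 m s⁻¹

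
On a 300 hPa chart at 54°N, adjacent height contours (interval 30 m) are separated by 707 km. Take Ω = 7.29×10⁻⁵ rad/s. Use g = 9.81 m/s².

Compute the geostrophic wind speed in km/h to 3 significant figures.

12.7 km/h

Coriolis parameter at 54°N:
f = 2Ω sin φ = 2 × 7.29×10⁻⁵ × sin 54° = 1.18×10⁻⁴ s⁻¹
Height gradient: |∂Z/∂n| = 30 m / 707000 m = 4.24×10⁻⁵
On a pressure surface, geostrophic balance gives V_g = (g/f)|∂Z/∂n|:
V_g = 9.81 × 4.24×10⁻⁵ / 1.18×10⁻⁴ = 3.53 m/s
Converting: 3.53 m/s × 3.6 = 12.7 km/h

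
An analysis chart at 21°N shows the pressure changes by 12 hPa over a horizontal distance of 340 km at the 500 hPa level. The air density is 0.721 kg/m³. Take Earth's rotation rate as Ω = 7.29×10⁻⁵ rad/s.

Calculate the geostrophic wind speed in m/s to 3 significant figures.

93.7 m/s

Coriolis parameter at 21°N:
f = 2Ω sin φ = 2 × 7.29×10⁻⁵ × sin 21° = 5.23×10⁻⁵ s⁻¹
Pressure gradient: |∂P/∂n| = 1200 Pa / 340000 m = 3.53×10⁻³ Pa/m
Geostrophic balance (pressure-gradient force = Coriolis force):
V_g = (1/(fρ)) |∂P/∂n| = 3.53×10⁻³ / (5.23×10⁻⁵ × 0.721) = 93.7 m/s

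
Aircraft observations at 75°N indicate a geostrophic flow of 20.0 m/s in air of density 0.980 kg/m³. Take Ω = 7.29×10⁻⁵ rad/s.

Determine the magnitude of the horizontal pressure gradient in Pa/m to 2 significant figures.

Coriolis parameter at 75°N:
f = 2Ω sin φ = 2 × 7.29×10⁻⁵ × sin 75° = 1.41×10⁻⁴ s⁻¹
Geostrophic balance rearranged: |∂P/∂n| = f ρ V_g
|∂P/∂n| = 1.41×10⁻⁴ × 0.980 × 20.0 = 2.76×10⁻³ Pa/m

2.8×10⁻³ Pa/m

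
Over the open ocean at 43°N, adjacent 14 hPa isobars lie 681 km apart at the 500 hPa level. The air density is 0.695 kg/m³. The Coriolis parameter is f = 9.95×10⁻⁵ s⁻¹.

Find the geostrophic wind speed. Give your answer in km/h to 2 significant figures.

110 km/h

Pressure gradient: |∂P/∂n| = 1400 Pa / 681000 m = 2.06×10⁻³ Pa/m
Geostrophic balance (pressure-gradient force = Coriolis force):
V_g = (1/(fρ)) |∂P/∂n| = 2.06×10⁻³ / (9.95×10⁻⁵ × 0.695) = 29.7 m/s
Converting: 29.7 m/s × 3.6 = 110 km/h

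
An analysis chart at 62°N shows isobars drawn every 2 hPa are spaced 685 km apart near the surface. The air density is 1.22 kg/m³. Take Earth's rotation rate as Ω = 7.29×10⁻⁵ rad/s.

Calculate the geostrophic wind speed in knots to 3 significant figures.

3.61 knots

Coriolis parameter at 62°N:
f = 2Ω sin φ = 2 × 7.29×10⁻⁵ × sin 62° = 1.29×10⁻⁴ s⁻¹
Pressure gradient: |∂P/∂n| = 200 Pa / 685000 m = 2.92×10⁻⁴ Pa/m
Geostrophic balance (pressure-gradient force = Coriolis force):
V_g = (1/(fρ)) |∂P/∂n| = 2.92×10⁻⁴ / (1.29×10⁻⁴ × 1.22) = 1.86 m/s
Converting: 1.86 m/s × 1.944 = 3.61 knots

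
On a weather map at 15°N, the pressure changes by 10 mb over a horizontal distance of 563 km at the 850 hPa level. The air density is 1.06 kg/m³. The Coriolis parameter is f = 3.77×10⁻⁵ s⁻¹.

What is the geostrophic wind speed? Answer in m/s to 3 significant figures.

Pressure gradient: |∂P/∂n| = 1000 Pa / 563000 m = 1.78×10⁻³ Pa/m
Geostrophic balance (pressure-gradient force = Coriolis force):
V_g = (1/(fρ)) |∂P/∂n| = 1.78×10⁻³ / (3.77×10⁻⁵ × 1.06) = 44.4 m/s

44.4 m/s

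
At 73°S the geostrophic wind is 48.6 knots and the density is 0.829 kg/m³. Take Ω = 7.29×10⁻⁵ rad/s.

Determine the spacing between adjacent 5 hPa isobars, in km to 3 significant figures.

173 km

Coriolis parameter at 73°S:
f = 2Ω sin φ = 2 × 7.29×10⁻⁵ × sin 73° = 1.39×10⁻⁴ s⁻¹
Wind speed in SI: 48.6 knots = 25.0 m/s
Geostrophic balance rearranged: |∂P/∂n| = f ρ V_g
|∂P/∂n| = 1.39×10⁻⁴ × 0.829 × 25.0 = 2.89×10⁻³ Pa/m
Isobar spacing: Δn = ΔP/|∂P/∂n| = 500 Pa / 2.89×10⁻³ Pa/m = 173016 m ≈ 173 km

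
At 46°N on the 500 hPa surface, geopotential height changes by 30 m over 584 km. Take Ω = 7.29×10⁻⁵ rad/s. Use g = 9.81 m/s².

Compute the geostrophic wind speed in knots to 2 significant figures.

Coriolis parameter at 46°N:
f = 2Ω sin φ = 2 × 7.29×10⁻⁵ × sin 46° = 1.05×10⁻⁴ s⁻¹
Height gradient: |∂Z/∂n| = 30 m / 584000 m = 5.14×10⁻⁵
On a pressure surface, geostrophic balance gives V_g = (g/f)|∂Z/∂n|:
V_g = 9.81 × 5.14×10⁻⁵ / 1.05×10⁻⁴ = 4.80 m/s
Converting: 4.80 m/s × 1.944 = 9.3 knots

9.3 knots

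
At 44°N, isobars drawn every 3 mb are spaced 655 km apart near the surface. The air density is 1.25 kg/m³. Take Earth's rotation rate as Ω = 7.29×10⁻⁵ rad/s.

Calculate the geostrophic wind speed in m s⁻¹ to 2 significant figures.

3.6 m s⁻¹

Coriolis parameter at 44°N:
f = 2Ω sin φ = 2 × 7.29×10⁻⁵ × sin 44° = 1.01×10⁻⁴ s⁻¹
Pressure gradient: |∂P/∂n| = 300 Pa / 655000 m = 4.58×10⁻⁴ Pa/m
Geostrophic balance (pressure-gradient force = Coriolis force):
V_g = (1/(fρ)) |∂P/∂n| = 4.58×10⁻⁴ / (1.01×10⁻⁴ × 1.25) = 3.62 m/s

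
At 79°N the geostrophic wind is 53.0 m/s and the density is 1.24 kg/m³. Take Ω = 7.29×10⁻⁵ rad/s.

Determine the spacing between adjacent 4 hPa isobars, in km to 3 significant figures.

Coriolis parameter at 79°N:
f = 2Ω sin φ = 2 × 7.29×10⁻⁵ × sin 79° = 1.43×10⁻⁴ s⁻¹
Geostrophic balance rearranged: |∂P/∂n| = f ρ V_g
|∂P/∂n| = 1.43×10⁻⁴ × 1.24 × 53.0 = 9.41×10⁻³ Pa/m
Isobar spacing: Δn = ΔP/|∂P/∂n| = 400 Pa / 9.41×10⁻³ Pa/m = 42526 m ≈ 42.5 km

42.5 km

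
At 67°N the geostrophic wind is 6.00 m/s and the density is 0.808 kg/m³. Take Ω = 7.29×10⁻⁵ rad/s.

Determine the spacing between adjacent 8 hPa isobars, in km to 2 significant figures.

Coriolis parameter at 67°N:
f = 2Ω sin φ = 2 × 7.29×10⁻⁵ × sin 67° = 1.34×10⁻⁴ s⁻¹
Geostrophic balance rearranged: |∂P/∂n| = f ρ V_g
|∂P/∂n| = 1.34×10⁻⁴ × 0.808 × 6.00 = 6.51×10⁻⁴ Pa/m
Isobar spacing: Δn = ΔP/|∂P/∂n| = 800 Pa / 6.51×10⁻⁴ Pa/m = 1229543 m ≈ 1200 km

1200 km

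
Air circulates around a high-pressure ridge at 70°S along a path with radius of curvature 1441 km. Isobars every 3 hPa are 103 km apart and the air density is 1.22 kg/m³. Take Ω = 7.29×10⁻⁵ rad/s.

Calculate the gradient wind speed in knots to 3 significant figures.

Coriolis parameter at 70°S:
f = 2Ω sin φ = 2 × 7.29×10⁻⁵ × sin 70° = 1.37×10⁻⁴ s⁻¹
Pressure gradient: |∂P/∂n| = 300 Pa / 103000 m = 2.91×10⁻³ Pa/m
Geostrophic speed: V_g = |∂P/∂n|/(fρ) = 2.91×10⁻³/(1.37×10⁻⁴ × 1.22) = 17.4 m/s
Around a high, pressure-gradient force acts outward with centrifugal, so Coriolis balances both:
fV = (1/ρ)|∂P/∂n| + V²/R  →  V² − fR·V + fR·V_g = 0
With fR = 1.37×10⁻⁴ × 1441×10³ m = 197 m/s:
V = [fR − √((fR)² − 4 fR V_g)]/2 = [197 − √(197² − 4×197×17.4)]/2 = 19.3 m/s
Supergeostrophic (V > V_g = 17.4 m/s), as expected around a high.
Converting: 19.3 m/s × 1.944 = 37.5 knots

37.5 knots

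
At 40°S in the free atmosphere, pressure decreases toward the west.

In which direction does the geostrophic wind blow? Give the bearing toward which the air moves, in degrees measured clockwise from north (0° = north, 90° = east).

180°

The pressure-gradient force points toward the west (bearing 270°).
Geostrophic balance: in the Southern Hemisphere the Coriolis force deflects motion to the left, so the geostrophic wind blows 90° to the left of the pressure-gradient force (low pressure on the right).
Rotating 270° by 90° counterclockwise gives 180° — the wind blows toward the south.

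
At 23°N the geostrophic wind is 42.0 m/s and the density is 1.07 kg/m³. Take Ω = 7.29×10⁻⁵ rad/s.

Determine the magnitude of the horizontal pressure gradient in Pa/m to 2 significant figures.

Coriolis parameter at 23°N:
f = 2Ω sin φ = 2 × 7.29×10⁻⁵ × sin 23° = 5.70×10⁻⁵ s⁻¹
Geostrophic balance rearranged: |∂P/∂n| = f ρ V_g
|∂P/∂n| = 5.70×10⁻⁵ × 1.07 × 42.0 = 2.56×10⁻³ Pa/m

2.6×10⁻³ Pa/m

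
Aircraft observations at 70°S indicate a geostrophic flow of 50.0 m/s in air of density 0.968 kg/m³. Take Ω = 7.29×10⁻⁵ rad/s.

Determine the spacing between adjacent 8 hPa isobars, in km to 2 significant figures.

Coriolis parameter at 70°S:
f = 2Ω sin φ = 2 × 7.29×10⁻⁵ × sin 70° = 1.37×10⁻⁴ s⁻¹
Geostrophic balance rearranged: |∂P/∂n| = f ρ V_g
|∂P/∂n| = 1.37×10⁻⁴ × 0.968 × 50.0 = 6.63×10⁻³ Pa/m
Isobar spacing: Δn = ΔP/|∂P/∂n| = 800 Pa / 6.63×10⁻³ Pa/m = 120643 m ≈ 120 km

120 km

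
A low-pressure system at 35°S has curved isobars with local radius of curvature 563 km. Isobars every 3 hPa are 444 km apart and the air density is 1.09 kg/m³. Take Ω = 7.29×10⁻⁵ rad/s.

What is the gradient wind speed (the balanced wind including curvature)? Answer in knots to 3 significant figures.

12.7 knots

Coriolis parameter at 35°S:
f = 2Ω sin φ = 2 × 7.29×10⁻⁵ × sin 35° = 8.36×10⁻⁵ s⁻¹
Pressure gradient: |∂P/∂n| = 300 Pa / 444000 m = 6.76×10⁻⁴ Pa/m
Geostrophic speed: V_g = |∂P/∂n|/(fρ) = 6.76×10⁻⁴/(8.36×10⁻⁵ × 1.09) = 7.41 m/s
Around a low, centrifugal force acts outward with Coriolis, so pressure-gradient force balances both:
(1/ρ)|∂P/∂n| = fV + V²/R  →  V² + fR·V − fR·V_g = 0
With fR = 8.36×10⁻⁵ × 563×10³ m = 47.1 m/s:
V = [−fR + √((fR)² + 4 fR V_g)]/2 = [−47.1 + √(47.1² + 4×47.1×7.41)]/2 = 6.51 m/s
Subgeostrophic (V < V_g = 7.41 m/s), as expected around a low.
Converting: 6.51 m/s × 1.944 = 12.7 knots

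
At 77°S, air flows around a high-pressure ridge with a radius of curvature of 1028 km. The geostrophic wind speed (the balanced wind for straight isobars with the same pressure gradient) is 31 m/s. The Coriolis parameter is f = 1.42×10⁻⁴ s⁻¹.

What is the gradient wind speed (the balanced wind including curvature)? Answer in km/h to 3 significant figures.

161 km/h

Around a high, pressure-gradient force acts outward with centrifugal, so Coriolis balances both:
fV = (1/ρ)|∂P/∂n| + V²/R  →  V² − fR·V + fR·V_g = 0
With fR = 1.42×10⁻⁴ × 1028×10³ m = 146 m/s:
V = [fR − √((fR)² − 4 fR V_g)]/2 = [146 − √(146² − 4×146×31)]/2 = 44.7 m/s
Supergeostrophic (V > V_g = 31 m/s), as expected around a high.
Converting: 44.7 m/s × 3.6 = 161 km/h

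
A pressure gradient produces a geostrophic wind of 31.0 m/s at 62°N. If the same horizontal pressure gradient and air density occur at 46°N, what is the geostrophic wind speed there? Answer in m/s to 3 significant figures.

With the same pressure gradient and density, V_g ∝ 1/f ∝ 1/sin φ.
V₂ = V₁ · sin φ₁ / sin φ₂ = 31.0 × sin 62° / sin 46°
V₂ = 31.0 × 0.8829/0.7193 = 38.1 m/s

38.1 m/s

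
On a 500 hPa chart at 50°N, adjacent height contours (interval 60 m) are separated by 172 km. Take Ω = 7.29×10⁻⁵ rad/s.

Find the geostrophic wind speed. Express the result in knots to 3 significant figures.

59.6 knots

Coriolis parameter at 50°N:
f = 2Ω sin φ = 2 × 7.29×10⁻⁵ × sin 50° = 1.12×10⁻⁴ s⁻¹
Height gradient: |∂Z/∂n| = 60 m / 172000 m = 3.49×10⁻⁴
On a pressure surface, geostrophic balance gives V_g = (g/f)|∂Z/∂n|:
V_g = 9.81 × 3.49×10⁻⁴ / 1.12×10⁻⁴ = 30.6 m/s
Converting: 30.6 m/s × 1.944 = 59.6 knots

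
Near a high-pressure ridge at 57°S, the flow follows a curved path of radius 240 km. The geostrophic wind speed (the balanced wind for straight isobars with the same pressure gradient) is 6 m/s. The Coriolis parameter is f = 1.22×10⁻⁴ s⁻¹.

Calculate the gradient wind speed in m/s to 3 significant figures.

Around a high, pressure-gradient force acts outward with centrifugal, so Coriolis balances both:
fV = (1/ρ)|∂P/∂n| + V²/R  →  V² − fR·V + fR·V_g = 0
With fR = 1.22×10⁻⁴ × 240×10³ m = 29.3 m/s:
V = [fR − √((fR)² − 4 fR V_g)]/2 = [29.3 − √(29.3² − 4×29.3×6)]/2 = 8.42 m/s
Supergeostrophic (V > V_g = 6 m/s), as expected around a high.

8.42 m/s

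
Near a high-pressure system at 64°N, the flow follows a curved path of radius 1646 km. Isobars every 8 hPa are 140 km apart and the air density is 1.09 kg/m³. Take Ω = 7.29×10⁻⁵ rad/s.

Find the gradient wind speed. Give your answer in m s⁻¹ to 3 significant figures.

Coriolis parameter at 64°N:
f = 2Ω sin φ = 2 × 7.29×10⁻⁵ × sin 64° = 1.31×10⁻⁴ s⁻¹
Pressure gradient: |∂P/∂n| = 800 Pa / 140000 m = 5.71×10⁻³ Pa/m
Geostrophic speed: V_g = |∂P/∂n|/(fρ) = 5.71×10⁻³/(1.31×10⁻⁴ × 1.09) = 40.0 m/s
Around a high, pressure-gradient force acts outward with centrifugal, so Coriolis balances both:
fV = (1/ρ)|∂P/∂n| + V²/R  →  V² − fR·V + fR·V_g = 0
With fR = 1.31×10⁻⁴ × 1646×10³ m = 216 m/s:
V = [fR − √((fR)² − 4 fR V_g)]/2 = [216 − √(216² − 4×216×40)]/2 = 53.1 m/s
Supergeostrophic (V > V_g = 40 m/s), as expected around a high.

53.1 m s⁻¹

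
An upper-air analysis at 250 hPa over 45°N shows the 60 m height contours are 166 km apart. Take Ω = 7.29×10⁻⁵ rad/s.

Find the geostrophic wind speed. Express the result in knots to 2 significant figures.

67 knots

Coriolis parameter at 45°N:
f = 2Ω sin φ = 2 × 7.29×10⁻⁵ × sin 45° = 1.03×10⁻⁴ s⁻¹
Height gradient: |∂Z/∂n| = 60 m / 166000 m = 3.61×10⁻⁴
On a pressure surface, geostrophic balance gives V_g = (g/f)|∂Z/∂n|:
V_g = 9.81 × 3.61×10⁻⁴ / 1.03×10⁻⁴ = 34.4 m/s
Converting: 34.4 m/s × 1.944 = 67 knots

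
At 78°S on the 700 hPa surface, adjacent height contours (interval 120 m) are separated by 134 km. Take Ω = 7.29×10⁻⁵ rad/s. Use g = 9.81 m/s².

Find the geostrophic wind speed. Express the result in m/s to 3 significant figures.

61.6 m/s

Coriolis parameter at 78°S:
f = 2Ω sin φ = 2 × 7.29×10⁻⁵ × sin 78° = 1.43×10⁻⁴ s⁻¹
Height gradient: |∂Z/∂n| = 120 m / 134000 m = 8.96×10⁻⁴
On a pressure surface, geostrophic balance gives V_g = (g/f)|∂Z/∂n|:
V_g = 9.81 × 8.96×10⁻⁴ / 1.43×10⁻⁴ = 61.6 m/s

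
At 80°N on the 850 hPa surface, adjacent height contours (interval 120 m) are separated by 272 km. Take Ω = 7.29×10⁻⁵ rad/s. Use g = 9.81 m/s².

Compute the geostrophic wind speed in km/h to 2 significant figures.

Coriolis parameter at 80°N:
f = 2Ω sin φ = 2 × 7.29×10⁻⁵ × sin 80° = 1.44×10⁻⁴ s⁻¹
Height gradient: |∂Z/∂n| = 120 m / 272000 m = 4.41×10⁻⁴
On a pressure surface, geostrophic balance gives V_g = (g/f)|∂Z/∂n|:
V_g = 9.81 × 4.41×10⁻⁴ / 1.44×10⁻⁴ = 30.1 m/s
Converting: 30.1 m/s × 3.6 = 110 km/h

110 km/h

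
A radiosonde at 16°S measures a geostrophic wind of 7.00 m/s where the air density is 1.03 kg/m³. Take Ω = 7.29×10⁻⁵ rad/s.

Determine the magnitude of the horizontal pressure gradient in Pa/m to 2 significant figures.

Coriolis parameter at 16°S:
f = 2Ω sin φ = 2 × 7.29×10⁻⁵ × sin 16° = 4.02×10⁻⁵ s⁻¹
Geostrophic balance rearranged: |∂P/∂n| = f ρ V_g
|∂P/∂n| = 4.02×10⁻⁵ × 1.03 × 7.00 = 2.90×10⁻⁴ Pa/m

2.9×10⁻⁴ Pa/m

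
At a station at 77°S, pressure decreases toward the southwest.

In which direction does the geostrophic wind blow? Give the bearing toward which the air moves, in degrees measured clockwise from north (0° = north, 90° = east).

The pressure-gradient force points toward the southwest (bearing 225°).
Geostrophic balance: in the Southern Hemisphere the Coriolis force deflects motion to the left, so the geostrophic wind blows 90° to the left of the pressure-gradient force (low pressure on the right).
Rotating 225° by 90° counterclockwise gives 135° — the wind blows toward the southeast.

135°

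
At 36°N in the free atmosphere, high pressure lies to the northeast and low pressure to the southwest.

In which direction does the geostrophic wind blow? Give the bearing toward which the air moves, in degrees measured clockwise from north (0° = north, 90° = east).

315°

The pressure-gradient force points toward the southwest (bearing 225°).
Geostrophic balance: in the Northern Hemisphere the Coriolis force deflects motion to the right, so the geostrophic wind blows 90° to the right of the pressure-gradient force (low pressure on the left).
Rotating 225° by 90° clockwise gives 315° — the wind blows toward the northwest.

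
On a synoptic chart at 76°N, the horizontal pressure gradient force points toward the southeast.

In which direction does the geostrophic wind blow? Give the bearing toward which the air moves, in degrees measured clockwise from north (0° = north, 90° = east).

The pressure-gradient force points toward the southeast (bearing 135°).
Geostrophic balance: in the Northern Hemisphere the Coriolis force deflects motion to the right, so the geostrophic wind blows 90° to the right of the pressure-gradient force (low pressure on the left).
Rotating 135° by 90° clockwise gives 225° — the wind blows toward the southwest.

225°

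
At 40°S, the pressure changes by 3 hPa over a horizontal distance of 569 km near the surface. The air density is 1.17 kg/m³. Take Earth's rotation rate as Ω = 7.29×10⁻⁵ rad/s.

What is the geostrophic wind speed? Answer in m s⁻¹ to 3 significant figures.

Coriolis parameter at 40°S:
f = 2Ω sin φ = 2 × 7.29×10⁻⁵ × sin 40° = 9.37×10⁻⁵ s⁻¹
Pressure gradient: |∂P/∂n| = 300 Pa / 569000 m = 5.27×10⁻⁴ Pa/m
Geostrophic balance (pressure-gradient force = Coriolis force):
V_g = (1/(fρ)) |∂P/∂n| = 5.27×10⁻⁴ / (9.37×10⁻⁵ × 1.17) = 4.81 m/s

4.81 m s⁻¹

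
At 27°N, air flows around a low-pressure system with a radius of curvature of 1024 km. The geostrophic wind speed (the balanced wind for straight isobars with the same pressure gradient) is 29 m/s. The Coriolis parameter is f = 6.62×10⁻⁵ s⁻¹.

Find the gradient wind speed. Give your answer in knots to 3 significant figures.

Around a low, centrifugal force acts outward with Coriolis, so pressure-gradient force balances both:
(1/ρ)|∂P/∂n| = fV + V²/R  →  V² + fR·V − fR·V_g = 0
With fR = 6.62×10⁻⁵ × 1024×10³ m = 67.8 m/s:
V = [−fR + √((fR)² + 4 fR V_g)]/2 = [−67.8 + √(67.8² + 4×67.8×29)]/2 = 21.9 m/s
Subgeostrophic (V < V_g = 29 m/s), as expected around a low.
Converting: 21.9 m/s × 1.944 = 42.6 knots

42.6 knots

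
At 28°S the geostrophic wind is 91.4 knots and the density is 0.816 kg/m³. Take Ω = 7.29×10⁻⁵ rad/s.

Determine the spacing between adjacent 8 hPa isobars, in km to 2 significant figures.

300 km

Coriolis parameter at 28°S:
f = 2Ω sin φ = 2 × 7.29×10⁻⁵ × sin 28° = 6.84×10⁻⁵ s⁻¹
Wind speed in SI: 91.4 knots = 47.0 m/s
Geostrophic balance rearranged: |∂P/∂n| = f ρ V_g
|∂P/∂n| = 6.84×10⁻⁵ × 0.816 × 47.0 = 2.63×10⁻³ Pa/m
Isobar spacing: Δn = ΔP/|∂P/∂n| = 800 Pa / 2.63×10⁻³ Pa/m = 304613 m ≈ 300 km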